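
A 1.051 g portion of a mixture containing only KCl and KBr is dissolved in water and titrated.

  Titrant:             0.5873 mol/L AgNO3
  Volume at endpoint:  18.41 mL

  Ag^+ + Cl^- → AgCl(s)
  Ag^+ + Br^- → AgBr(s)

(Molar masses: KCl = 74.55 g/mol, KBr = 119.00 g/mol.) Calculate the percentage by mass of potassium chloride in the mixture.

37.60 %

n(AgNO3) = 0.01841 × 0.5873 = 0.01081 mol
Let x = n(KCl), y = n(KBr).
Titrant: 1x + 1y = 0.01081;  mass: 74.55x + 119.00y = 1.051
Solving, x = 5.301 × 10^-3 mol, y = 5.511 × 10^-3 mol
mass of KCl = 5.301 × 10^-3 × 74.55 = 0.3952 g
% KCl = 0.3952 / 1.051 × 100 = 37.60 %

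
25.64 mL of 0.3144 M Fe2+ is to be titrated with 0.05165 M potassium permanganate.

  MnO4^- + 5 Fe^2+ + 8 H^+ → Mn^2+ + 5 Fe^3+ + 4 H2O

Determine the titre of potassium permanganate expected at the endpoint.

n(Fe2+) = 0.02564 L × 0.3144 mol/L = 8.061 × 10^-3 mol
From the 1:5 stoichiometry, n(KMnO4) = 1/5 × 8.061 × 10^-3 = 1.612 × 10^-3 mol
V(KMnO4) = 1.612 × 10^-3 mol / 0.05165 mol/L = 0.03121 L = 31.21 mL

31.21 mL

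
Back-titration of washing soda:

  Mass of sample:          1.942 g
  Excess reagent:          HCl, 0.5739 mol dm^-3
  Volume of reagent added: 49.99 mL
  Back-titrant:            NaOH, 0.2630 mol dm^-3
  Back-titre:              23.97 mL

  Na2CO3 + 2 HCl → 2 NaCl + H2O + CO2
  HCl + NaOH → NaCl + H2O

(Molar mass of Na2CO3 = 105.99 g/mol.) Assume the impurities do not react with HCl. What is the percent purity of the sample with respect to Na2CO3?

61.09 %

n(HCl) added = 0.04999 × 0.5739 = 0.02869 mol
n(NaOH) used in back-titration = 0.02397 × 0.2630 = 6.304 × 10^-3 mol
n(HCl) left over = 6.304 × 10^-3 mol (1:1 ratio)
n(HCl) consumed by analyte = 0.02869 − 6.304 × 10^-3 = 0.02239 mol
From the 1:2 ratio, n(Na2CO3) = 1/2 × 0.02239 = 0.01119 mol
mass of Na2CO3 = 0.01119 × 105.99 = 1.186 g
% Na2CO3 = 1.186 / 1.942 × 100 = 61.09 %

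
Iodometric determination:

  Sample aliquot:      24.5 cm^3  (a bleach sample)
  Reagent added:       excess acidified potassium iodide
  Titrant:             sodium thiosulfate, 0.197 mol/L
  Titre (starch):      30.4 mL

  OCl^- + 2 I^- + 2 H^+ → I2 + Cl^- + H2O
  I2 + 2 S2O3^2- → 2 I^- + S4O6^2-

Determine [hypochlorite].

0.122 mol/L

n(S2O3^2-) = 0.0304 × 0.197 = 5.99 × 10^-3 mol
n(I2) = n(S2O3^2-)/2 = 2.99 × 10^-3 mol
n(OCl^-) in the aliquot = 2.99 × 10^-3 mol (1:1 ratio)
[OCl^-] = 2.99 × 10^-3 / 0.0245 = 0.122 mol/L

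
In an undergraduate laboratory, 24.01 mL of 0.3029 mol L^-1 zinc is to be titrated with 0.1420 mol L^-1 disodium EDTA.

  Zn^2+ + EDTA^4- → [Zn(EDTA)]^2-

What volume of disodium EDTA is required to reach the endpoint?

51.22 mL

n(Zn2+) = 0.02401 L × 0.3029 mol/L = 7.273 × 10^-3 mol
n(EDTA) = 7.273 × 10^-3 mol (1:1 stoichiometry)
V(EDTA) = 7.273 × 10^-3 mol / 0.1420 mol/L = 0.05122 L = 51.22 mL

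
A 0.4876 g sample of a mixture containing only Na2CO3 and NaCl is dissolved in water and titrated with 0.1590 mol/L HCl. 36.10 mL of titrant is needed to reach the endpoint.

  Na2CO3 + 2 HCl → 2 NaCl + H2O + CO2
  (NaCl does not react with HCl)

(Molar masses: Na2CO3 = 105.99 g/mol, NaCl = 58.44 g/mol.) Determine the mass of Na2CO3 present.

0.3042 g

n(HCl) = 0.03610 × 0.1590 = 5.740 × 10^-3 mol
Let x = n(Na2CO3), y = n(NaCl).
Titrant: 2x = 5.740 × 10^-3;  mass: 105.99x + 58.44y = 0.4876
Solving, x = 2.870 × 10^-3 mol, y = 3.139 × 10^-3 mol
mass of Na2CO3 = 2.870 × 10^-3 × 105.99 = 0.3042 g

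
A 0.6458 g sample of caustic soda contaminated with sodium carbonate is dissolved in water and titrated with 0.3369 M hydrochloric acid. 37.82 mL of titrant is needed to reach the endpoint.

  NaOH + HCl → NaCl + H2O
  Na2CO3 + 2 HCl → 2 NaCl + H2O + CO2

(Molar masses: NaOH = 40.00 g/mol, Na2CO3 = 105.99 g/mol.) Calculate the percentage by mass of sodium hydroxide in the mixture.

n(HCl) = 0.03782 × 0.3369 = 0.01274 mol
Let x = n(NaOH), y = n(Na2CO3).
Titrant: 1x + 2y = 0.01274;  mass: 40.00x + 105.99y = 0.6458
Solving, x = 2.265 × 10^-3 mol, y = 5.238 × 10^-3 mol
mass of NaOH = 2.265 × 10^-3 × 40.00 = 0.09062 g
% NaOH = 0.09062 / 0.6458 × 100 = 14.03 %

14.03 %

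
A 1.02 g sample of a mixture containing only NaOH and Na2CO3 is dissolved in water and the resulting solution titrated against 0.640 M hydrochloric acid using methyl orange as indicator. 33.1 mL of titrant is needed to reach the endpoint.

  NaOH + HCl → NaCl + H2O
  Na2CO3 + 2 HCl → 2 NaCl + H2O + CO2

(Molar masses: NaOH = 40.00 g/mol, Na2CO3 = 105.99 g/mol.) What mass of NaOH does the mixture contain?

0.316 g

n(HCl) = 0.0331 × 0.640 = 0.0212 mol
Let x = n(NaOH), y = n(Na2CO3).
Titrant: 1x + 2y = 0.0212;  mass: 40.00x + 105.99y = 1.02
Solving, x = 7.90 × 10^-3 mol, y = 6.64 × 10^-3 mol
mass of NaOH = 7.90 × 10^-3 × 40.00 = 0.316 g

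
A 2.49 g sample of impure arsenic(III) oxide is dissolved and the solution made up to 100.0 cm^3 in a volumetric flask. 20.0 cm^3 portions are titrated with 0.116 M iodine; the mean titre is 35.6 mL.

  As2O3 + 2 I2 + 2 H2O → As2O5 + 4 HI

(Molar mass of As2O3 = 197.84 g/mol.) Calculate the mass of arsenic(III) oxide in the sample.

2.04 g

n(I2) per titration = 0.0356 × 0.116 = 4.13 × 10^-3 mol
From the 1:2 ratio, n(As2O3) in each aliquot = 1/2 × 4.13 × 10^-3 = 2.06 × 10^-3 mol
n(As2O3) in the whole flask = 2.06 × 10^-3 × 100.0/20.0 = 0.0103 mol
mass of As2O3 = 0.0103 × 197.84 = 2.04 g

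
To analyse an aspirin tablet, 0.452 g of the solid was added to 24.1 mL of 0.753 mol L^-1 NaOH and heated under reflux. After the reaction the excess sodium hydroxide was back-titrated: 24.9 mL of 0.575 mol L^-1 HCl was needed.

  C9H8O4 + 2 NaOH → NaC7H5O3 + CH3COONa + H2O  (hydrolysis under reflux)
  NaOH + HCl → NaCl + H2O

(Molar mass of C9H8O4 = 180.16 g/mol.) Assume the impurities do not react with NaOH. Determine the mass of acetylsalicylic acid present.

n(NaOH) added = 0.0241 × 0.753 = 0.0181 mol
n(HCl) used in back-titration = 0.0249 × 0.575 = 0.0143 mol
n(NaOH) left over = 0.0143 mol (1:1 ratio)
n(NaOH) consumed by analyte = 0.0181 − 0.0143 = 3.83 × 10^-3 mol
From the 1:2 ratio, n(C9H8O4) = 1/2 × 3.83 × 10^-3 = 1.91 × 10^-3 mol
mass of C9H8O4 = 1.91 × 10^-3 × 180.16 = 0.345 g

0.345 g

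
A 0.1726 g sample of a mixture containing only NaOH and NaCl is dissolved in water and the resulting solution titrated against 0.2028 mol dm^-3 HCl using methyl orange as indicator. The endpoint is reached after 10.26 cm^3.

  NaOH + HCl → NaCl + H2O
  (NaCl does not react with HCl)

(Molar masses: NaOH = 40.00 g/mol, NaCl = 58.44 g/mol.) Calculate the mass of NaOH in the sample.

n(HCl) = 0.01026 × 0.2028 = 2.081 × 10^-3 mol
Let x = n(NaOH), y = n(NaCl).
Titrant: 1x = 2.081 × 10^-3;  mass: 40.00x + 58.44y = 0.1726
Solving, x = 2.081 × 10^-3 mol, y = 1.529 × 10^-3 mol
mass of NaOH = 2.081 × 10^-3 × 40.00 = 0.08323 g

0.08323 g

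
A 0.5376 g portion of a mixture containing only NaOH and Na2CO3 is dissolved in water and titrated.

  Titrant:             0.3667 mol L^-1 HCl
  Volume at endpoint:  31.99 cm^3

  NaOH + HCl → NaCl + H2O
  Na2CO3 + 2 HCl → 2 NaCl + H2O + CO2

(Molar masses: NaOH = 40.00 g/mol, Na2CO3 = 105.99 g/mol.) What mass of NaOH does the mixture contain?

n(HCl) = 0.03199 × 0.3667 = 0.01173 mol
Let x = n(NaOH), y = n(Na2CO3).
Titrant: 1x + 2y = 0.01173;  mass: 40.00x + 105.99y = 0.5376
Solving, x = 6.469 × 10^-3 mol, y = 2.631 × 10^-3 mol
mass of NaOH = 6.469 × 10^-3 × 40.00 = 0.2588 g

0.2588 g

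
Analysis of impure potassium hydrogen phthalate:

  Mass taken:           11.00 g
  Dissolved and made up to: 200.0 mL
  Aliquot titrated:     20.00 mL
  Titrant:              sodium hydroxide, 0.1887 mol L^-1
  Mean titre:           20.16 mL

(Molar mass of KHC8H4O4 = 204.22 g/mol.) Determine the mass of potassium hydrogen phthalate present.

KHC8H4O4 + NaOH → KNaC8H4O4 + H2O
n(NaOH) per titration = 0.02016 × 0.1887 = 3.804 × 10^-3 mol
n(KHC8H4O4) in each aliquot = 3.804 × 10^-3 mol (1:1 ratio)
n(KHC8H4O4) in the whole flask = 3.804 × 10^-3 × 200.0/20.00 = 0.03804 mol
mass of KHC8H4O4 = 0.03804 × 204.22 = 7.769 g

7.769 g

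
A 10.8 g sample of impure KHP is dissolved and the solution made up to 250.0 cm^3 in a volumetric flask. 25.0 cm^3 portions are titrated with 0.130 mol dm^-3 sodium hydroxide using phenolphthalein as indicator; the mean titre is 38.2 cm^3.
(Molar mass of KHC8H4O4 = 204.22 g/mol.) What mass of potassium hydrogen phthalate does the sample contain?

KHC8H4O4 + NaOH → KNaC8H4O4 + H2O
n(NaOH) per titration = 0.0382 × 0.130 = 4.97 × 10^-3 mol
n(KHC8H4O4) in each aliquot = 4.97 × 10^-3 mol (1:1 ratio)
n(KHC8H4O4) in the whole flask = 4.97 × 10^-3 × 250.0/25.0 = 0.0497 mol
mass of KHC8H4O4 = 0.0497 × 204.22 = 10.1 g

10.1 g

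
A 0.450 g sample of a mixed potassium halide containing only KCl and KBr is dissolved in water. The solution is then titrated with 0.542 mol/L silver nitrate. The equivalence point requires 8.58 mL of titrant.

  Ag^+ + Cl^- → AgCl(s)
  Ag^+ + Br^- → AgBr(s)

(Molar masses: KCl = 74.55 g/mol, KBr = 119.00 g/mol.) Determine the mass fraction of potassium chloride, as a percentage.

n(AgNO3) = 0.00858 × 0.542 = 4.65 × 10^-3 mol
Let x = n(KCl), y = n(KBr).
Titrant: 1x + 1y = 4.65 × 10^-3;  mass: 74.55x + 119.00y = 0.450
Solving, x = 2.33 × 10^-3 mol, y = 2.32 × 10^-3 mol
mass of KCl = 2.33 × 10^-3 × 74.55 = 0.173 g
% KCl = 0.173 / 0.450 × 100 = 38.5 %

38.5 %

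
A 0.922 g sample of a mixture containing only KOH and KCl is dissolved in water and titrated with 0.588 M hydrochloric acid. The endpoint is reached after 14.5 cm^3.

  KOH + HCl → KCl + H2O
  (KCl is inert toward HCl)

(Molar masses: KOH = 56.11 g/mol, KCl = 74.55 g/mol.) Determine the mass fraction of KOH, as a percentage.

n(HCl) = 0.0145 × 0.588 = 8.53 × 10^-3 mol
Let x = n(KOH), y = n(KCl).
Titrant: 1x = 8.53 × 10^-3;  mass: 56.11x + 74.55y = 0.922
Solving, x = 8.53 × 10^-3 mol, y = 5.95 × 10^-3 mol
mass of KOH = 8.53 × 10^-3 × 56.11 = 0.478 g
% KOH = 0.478 / 0.922 × 100 = 51.9 %

51.9 %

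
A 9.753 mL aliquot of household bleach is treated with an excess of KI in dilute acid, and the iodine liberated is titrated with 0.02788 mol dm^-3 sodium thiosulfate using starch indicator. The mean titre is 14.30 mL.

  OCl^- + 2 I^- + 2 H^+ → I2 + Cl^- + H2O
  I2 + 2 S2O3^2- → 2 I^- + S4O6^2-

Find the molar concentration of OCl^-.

n(S2O3^2-) = 0.01430 × 0.02788 = 3.987 × 10^-4 mol
n(I2) = n(S2O3^2-)/2 = 1.993 × 10^-4 mol
n(OCl^-) in the aliquot = 1.993 × 10^-4 mol (1:1 ratio)
[OCl^-] = 1.993 × 10^-4 / 0.009753 = 0.02044 mol/L

0.02044 mol/L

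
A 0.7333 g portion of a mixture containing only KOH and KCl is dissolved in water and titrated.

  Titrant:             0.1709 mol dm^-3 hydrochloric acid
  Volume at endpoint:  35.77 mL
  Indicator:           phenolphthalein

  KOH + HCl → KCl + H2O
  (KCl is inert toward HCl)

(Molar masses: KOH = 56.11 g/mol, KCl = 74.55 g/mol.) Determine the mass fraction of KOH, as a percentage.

46.78 %

n(HCl) = 0.03577 × 0.1709 = 6.113 × 10^-3 mol
Let x = n(KOH), y = n(KCl).
Titrant: 1x = 6.113 × 10^-3;  mass: 56.11x + 74.55y = 0.7333
Solving, x = 6.113 × 10^-3 mol, y = 5.235 × 10^-3 mol
mass of KOH = 6.113 × 10^-3 × 56.11 = 0.3430 g
% KOH = 0.3430 / 0.7333 × 100 = 46.78 %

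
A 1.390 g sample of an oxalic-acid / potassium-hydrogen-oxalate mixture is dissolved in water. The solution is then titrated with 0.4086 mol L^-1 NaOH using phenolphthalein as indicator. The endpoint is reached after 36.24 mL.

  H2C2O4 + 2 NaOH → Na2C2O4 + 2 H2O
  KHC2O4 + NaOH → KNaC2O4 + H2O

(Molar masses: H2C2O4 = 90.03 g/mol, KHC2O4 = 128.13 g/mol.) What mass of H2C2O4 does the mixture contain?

0.2748 g

n(NaOH) = 0.03624 × 0.4086 = 0.01481 mol
Let x = n(H2C2O4), y = n(KHC2O4).
Titrant: 2x + 1y = 0.01481;  mass: 90.03x + 128.13y = 1.390
Solving, x = 3.052 × 10^-3 mol, y = 8.704 × 10^-3 mol
mass of H2C2O4 = 3.052 × 10^-3 × 90.03 = 0.2748 g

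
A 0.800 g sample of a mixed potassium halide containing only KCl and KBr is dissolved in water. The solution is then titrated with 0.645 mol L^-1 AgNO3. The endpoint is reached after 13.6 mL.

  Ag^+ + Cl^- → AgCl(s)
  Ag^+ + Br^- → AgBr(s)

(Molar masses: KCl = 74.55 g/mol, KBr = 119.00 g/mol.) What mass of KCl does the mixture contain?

0.409 g

n(AgNO3) = 0.0136 × 0.645 = 8.77 × 10^-3 mol
Let x = n(KCl), y = n(KBr).
Titrant: 1x + 1y = 8.77 × 10^-3;  mass: 74.55x + 119.00y = 0.800
Solving, x = 5.49 × 10^-3 mol, y = 3.29 × 10^-3 mol
mass of KCl = 5.49 × 10^-3 × 74.55 = 0.409 g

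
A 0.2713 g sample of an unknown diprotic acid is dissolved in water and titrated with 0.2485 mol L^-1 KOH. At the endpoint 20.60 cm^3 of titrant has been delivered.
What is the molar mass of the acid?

106.0 g/mol

n(KOH) = 0.02060 L × 0.2485 mol/L = 5.119 × 10^-3 mol
From the 1:2 ratio, n(H2A) = 1/2 × 5.119 × 10^-3 = 2.560 × 10^-3 mol
M = m / n = 0.2713 g / 2.560 × 10^-3 mol = 106.0 g/mol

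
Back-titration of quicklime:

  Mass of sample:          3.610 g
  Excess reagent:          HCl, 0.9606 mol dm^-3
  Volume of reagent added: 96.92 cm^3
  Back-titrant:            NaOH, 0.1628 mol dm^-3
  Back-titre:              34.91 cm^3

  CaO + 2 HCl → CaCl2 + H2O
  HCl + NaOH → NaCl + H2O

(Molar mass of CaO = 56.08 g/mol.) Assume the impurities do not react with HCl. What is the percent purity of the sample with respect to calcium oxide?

n(HCl) added = 0.09692 × 0.9606 = 0.09310 mol
n(NaOH) used in back-titration = 0.03491 × 0.1628 = 5.683 × 10^-3 mol
n(HCl) left over = 5.683 × 10^-3 mol (1:1 ratio)
n(HCl) consumed by analyte = 0.09310 − 5.683 × 10^-3 = 0.08742 mol
From the 1:2 ratio, n(CaO) = 1/2 × 0.08742 = 0.04371 mol
mass of CaO = 0.04371 × 56.08 = 2.451 g
% CaO = 2.451 / 3.610 × 100 = 67.90 %

67.90 %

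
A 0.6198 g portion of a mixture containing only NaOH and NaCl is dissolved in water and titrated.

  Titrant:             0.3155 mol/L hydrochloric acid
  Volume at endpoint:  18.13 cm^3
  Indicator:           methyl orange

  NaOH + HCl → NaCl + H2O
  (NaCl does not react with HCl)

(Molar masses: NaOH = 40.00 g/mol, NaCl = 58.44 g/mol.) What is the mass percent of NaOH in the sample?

n(HCl) = 0.01813 × 0.3155 = 5.720 × 10^-3 mol
Let x = n(NaOH), y = n(NaCl).
Titrant: 1x = 5.720 × 10^-3;  mass: 40.00x + 58.44y = 0.6198
Solving, x = 5.720 × 10^-3 mol, y = 6.691 × 10^-3 mol
mass of NaOH = 5.720 × 10^-3 × 40.00 = 0.2288 g
% NaOH = 0.2288 / 0.6198 × 100 = 36.92 %

36.92 %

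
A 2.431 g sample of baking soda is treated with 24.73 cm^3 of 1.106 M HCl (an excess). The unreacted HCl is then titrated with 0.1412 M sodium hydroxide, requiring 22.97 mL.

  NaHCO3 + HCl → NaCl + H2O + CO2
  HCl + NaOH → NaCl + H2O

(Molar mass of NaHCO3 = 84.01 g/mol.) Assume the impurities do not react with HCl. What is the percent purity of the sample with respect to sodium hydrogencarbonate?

83.31 %

n(HCl) added = 0.02473 × 1.106 = 0.02735 mol
n(NaOH) used in back-titration = 0.02297 × 0.1412 = 3.243 × 10^-3 mol
n(HCl) left over = 3.243 × 10^-3 mol (1:1 ratio)
n(HCl) consumed by analyte = 0.02735 − 3.243 × 10^-3 = 0.02411 mol
n(NaHCO3) = 0.02411 mol (1:1 ratio)
mass of NaHCO3 = 0.02411 × 84.01 = 2.025 g
% NaHCO3 = 2.025 / 2.431 × 100 = 83.31 %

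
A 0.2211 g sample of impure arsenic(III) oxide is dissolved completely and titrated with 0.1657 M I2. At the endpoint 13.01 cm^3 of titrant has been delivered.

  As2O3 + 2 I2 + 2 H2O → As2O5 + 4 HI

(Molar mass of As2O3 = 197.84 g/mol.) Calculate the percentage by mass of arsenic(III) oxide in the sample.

96.45 %

n(I2) = 0.01301 L × 0.1657 mol/L = 2.156 × 10^-3 mol
From the 1:2 ratio, n(As2O3) = 1/2 × 2.156 × 10^-3 = 1.078 × 10^-3 mol
mass of As2O3 = 1.078 × 10^-3 × 197.84 g/mol = 0.2132 g
% As2O3 = 0.2132 / 0.2211 × 100 = 96.45 %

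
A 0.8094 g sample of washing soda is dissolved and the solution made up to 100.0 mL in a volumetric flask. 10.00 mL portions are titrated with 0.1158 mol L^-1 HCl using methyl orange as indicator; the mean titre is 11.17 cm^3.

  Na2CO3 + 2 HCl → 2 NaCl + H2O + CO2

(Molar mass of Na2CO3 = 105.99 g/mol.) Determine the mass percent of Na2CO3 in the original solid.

n(HCl) per titration = 0.01117 × 0.1158 = 1.293 × 10^-3 mol
From the 1:2 ratio, n(Na2CO3) in each aliquot = 1/2 × 1.293 × 10^-3 = 6.467 × 10^-4 mol
n(Na2CO3) in the whole flask = 6.467 × 10^-4 × 100.0/10.00 = 6.467 × 10^-3 mol
mass of Na2CO3 = 6.467 × 10^-3 × 105.99 = 0.6855 g
% Na2CO3 = 0.6855 / 0.8094 × 100 = 84.69 %

84.69 %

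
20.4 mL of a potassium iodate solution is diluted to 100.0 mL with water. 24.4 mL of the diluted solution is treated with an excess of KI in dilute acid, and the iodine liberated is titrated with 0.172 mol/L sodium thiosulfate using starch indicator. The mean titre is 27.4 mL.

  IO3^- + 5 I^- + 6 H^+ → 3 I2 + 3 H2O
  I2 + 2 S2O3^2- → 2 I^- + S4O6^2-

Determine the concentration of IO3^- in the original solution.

n(S2O3^2-) = 0.0274 × 0.172 = 4.71 × 10^-3 mol
n(I2) = n(S2O3^2-)/2 = 2.36 × 10^-3 mol
From the 1:3 ratio, n(IO3^-) in the aliquot = 1/3 × 2.36 × 10^-3 = 7.85 × 10^-4 mol
[IO3^-]_dilute = 7.85 × 10^-4 / 0.0244 = 0.0322 mol/L
[IO3^-]_original = 0.0322 × 100.0/20.4 = 0.158 mol/L

0.158 mol/L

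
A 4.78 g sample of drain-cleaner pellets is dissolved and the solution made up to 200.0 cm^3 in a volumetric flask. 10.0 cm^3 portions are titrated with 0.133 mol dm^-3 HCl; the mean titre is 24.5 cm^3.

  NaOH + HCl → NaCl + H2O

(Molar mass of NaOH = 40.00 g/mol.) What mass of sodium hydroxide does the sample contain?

2.61 g

n(HCl) per titration = 0.0245 × 0.133 = 3.26 × 10^-3 mol
n(NaOH) in each aliquot = 3.26 × 10^-3 mol (1:1 ratio)
n(NaOH) in the whole flask = 3.26 × 10^-3 × 200.0/10.0 = 0.0652 mol
mass of NaOH = 0.0652 × 40.00 = 2.61 g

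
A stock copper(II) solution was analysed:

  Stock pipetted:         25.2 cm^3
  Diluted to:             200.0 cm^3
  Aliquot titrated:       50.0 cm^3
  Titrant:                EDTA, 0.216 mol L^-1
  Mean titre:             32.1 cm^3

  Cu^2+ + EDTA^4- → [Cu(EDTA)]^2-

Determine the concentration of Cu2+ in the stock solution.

n(EDTA) = 0.0321 × 0.216 = 6.93 × 10^-3 mol
n(Cu2+) in the aliquot = 6.93 × 10^-3 mol (1:1 ratio)
[Cu2+]_dilute = 6.93 × 10^-3 / 0.0500 = 0.139 mol/L
Dilution factor = 200.0 / 25.2 = 7.937
[Cu2+]_stock = 0.139 × 7.937 = 1.10 mol/L

1.10 mol/L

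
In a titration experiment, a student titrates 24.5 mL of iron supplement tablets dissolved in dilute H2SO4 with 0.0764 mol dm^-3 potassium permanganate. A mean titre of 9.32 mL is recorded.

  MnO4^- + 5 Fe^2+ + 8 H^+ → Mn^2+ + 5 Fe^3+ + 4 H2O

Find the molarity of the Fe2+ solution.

n(KMnO4) = 0.00932 L × 0.0764 mol/L = 7.12 × 10^-4 mol
From the 5:1 mole ratio, n(Fe2+) = 5/1 × 7.12 × 10^-4 = 3.56 × 10^-3 mol
[Fe2+] = 3.56 × 10^-3 mol / 0.0245 L = 0.145 mol/L

0.145 mol/L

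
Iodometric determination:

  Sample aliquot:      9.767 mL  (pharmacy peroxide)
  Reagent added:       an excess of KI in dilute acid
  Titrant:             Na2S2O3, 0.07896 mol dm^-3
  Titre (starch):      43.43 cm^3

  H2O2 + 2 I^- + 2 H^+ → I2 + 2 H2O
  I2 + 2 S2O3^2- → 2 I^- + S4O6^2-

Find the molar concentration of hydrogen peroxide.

0.1756 mol/L

n(S2O3^2-) = 0.04343 × 0.07896 = 3.429 × 10^-3 mol
n(I2) = n(S2O3^2-)/2 = 1.715 × 10^-3 mol
n(H2O2) in the aliquot = 1.715 × 10^-3 mol (1:1 ratio)
[H2O2] = 1.715 × 10^-3 / 0.009767 = 0.1756 mol/L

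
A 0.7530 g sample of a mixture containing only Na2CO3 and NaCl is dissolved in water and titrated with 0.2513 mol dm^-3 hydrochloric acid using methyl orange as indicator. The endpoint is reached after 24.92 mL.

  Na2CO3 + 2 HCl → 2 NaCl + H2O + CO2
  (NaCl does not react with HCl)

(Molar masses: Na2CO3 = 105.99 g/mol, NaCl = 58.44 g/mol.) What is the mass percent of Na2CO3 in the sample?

44.07 %

n(HCl) = 0.02492 × 0.2513 = 6.262 × 10^-3 mol
Let x = n(Na2CO3), y = n(NaCl).
Titrant: 2x = 6.262 × 10^-3;  mass: 105.99x + 58.44y = 0.7530
Solving, x = 3.131 × 10^-3 mol, y = 7.206 × 10^-3 mol
mass of Na2CO3 = 3.131 × 10^-3 × 105.99 = 0.3319 g
% Na2CO3 = 0.3319 / 0.7530 × 100 = 44.07 %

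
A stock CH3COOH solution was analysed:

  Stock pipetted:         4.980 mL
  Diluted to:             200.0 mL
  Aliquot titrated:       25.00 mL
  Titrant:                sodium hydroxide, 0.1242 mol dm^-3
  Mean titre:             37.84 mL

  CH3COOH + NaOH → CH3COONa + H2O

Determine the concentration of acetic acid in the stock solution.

7.550 mol/L

n(NaOH) = 0.03784 × 0.1242 = 4.700 × 10^-3 mol
n(CH3COOH) in the aliquot = 4.700 × 10^-3 mol (1:1 ratio)
[CH3COOH]_dilute = 4.700 × 10^-3 / 0.02500 = 0.1880 mol/L
Dilution factor = 200.0 / 4.980 = 40.16
[CH3COOH]_stock = 0.1880 × 40.16 = 7.550 mol/L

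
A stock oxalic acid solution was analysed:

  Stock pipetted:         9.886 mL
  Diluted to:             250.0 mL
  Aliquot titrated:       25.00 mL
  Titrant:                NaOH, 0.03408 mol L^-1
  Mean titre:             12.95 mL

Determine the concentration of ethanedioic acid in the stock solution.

0.2232 mol/L

H2C2O4 + 2 NaOH → Na2C2O4 + 2 H2O
n(NaOH) = 0.01295 × 0.03408 = 4.413 × 10^-4 mol
From the 1:2 ratio, n(H2C2O4) in the aliquot = 1/2 × 4.413 × 10^-4 = 2.207 × 10^-4 mol
[H2C2O4]_dilute = 2.207 × 10^-4 / 0.02500 = 0.008827 mol/L
Dilution factor = 250.0 / 9.886 = 25.29
[H2C2O4]_stock = 0.008827 × 25.29 = 0.2232 mol/L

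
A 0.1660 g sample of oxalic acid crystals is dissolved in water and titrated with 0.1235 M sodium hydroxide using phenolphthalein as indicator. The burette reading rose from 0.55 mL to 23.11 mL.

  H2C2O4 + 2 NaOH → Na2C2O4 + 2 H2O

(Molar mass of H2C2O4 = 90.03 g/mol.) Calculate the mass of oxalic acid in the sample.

n(NaOH) = 0.02256 L × 0.1235 mol/L = 2.786 × 10^-3 mol
From the 1:2 ratio, n(H2C2O4) = 1/2 × 2.786 × 10^-3 = 1.393 × 10^-3 mol
mass of H2C2O4 = 1.393 × 10^-3 × 90.03 g/mol = 0.1254 g

0.1254 g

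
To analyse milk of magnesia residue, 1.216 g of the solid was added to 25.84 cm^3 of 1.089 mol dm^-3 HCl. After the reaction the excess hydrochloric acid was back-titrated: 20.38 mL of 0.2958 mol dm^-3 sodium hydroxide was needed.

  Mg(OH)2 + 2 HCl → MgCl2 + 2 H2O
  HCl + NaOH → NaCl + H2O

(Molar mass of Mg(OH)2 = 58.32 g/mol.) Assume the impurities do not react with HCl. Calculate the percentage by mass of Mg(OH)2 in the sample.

n(HCl) added = 0.02584 × 1.089 = 0.02814 mol
n(NaOH) used in back-titration = 0.02038 × 0.2958 = 6.028 × 10^-3 mol
n(HCl) left over = 6.028 × 10^-3 mol (1:1 ratio)
n(HCl) consumed by analyte = 0.02814 − 6.028 × 10^-3 = 0.02211 mol
From the 1:2 ratio, n(Mg(OH)2) = 1/2 × 0.02211 = 0.01106 mol
mass of Mg(OH)2 = 0.01106 × 58.32 = 0.6448 g
% Mg(OH)2 = 0.6448 / 1.216 × 100 = 53.02 %

53.02 %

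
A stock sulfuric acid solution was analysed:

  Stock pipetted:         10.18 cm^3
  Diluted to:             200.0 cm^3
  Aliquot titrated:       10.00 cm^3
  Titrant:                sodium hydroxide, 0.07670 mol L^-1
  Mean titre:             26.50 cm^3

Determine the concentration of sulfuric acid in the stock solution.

H2SO4 + 2 NaOH → Na2SO4 + 2 H2O
n(NaOH) = 0.02650 × 0.07670 = 2.033 × 10^-3 mol
From the 1:2 ratio, n(H2SO4) in the aliquot = 1/2 × 2.033 × 10^-3 = 1.016 × 10^-3 mol
[H2SO4]_dilute = 1.016 × 10^-3 / 0.01000 = 0.1016 mol/L
Dilution factor = 200.0 / 10.18 = 19.65
[H2SO4]_stock = 0.1016 × 19.65 = 1.997 mol/L

1.997 mol/L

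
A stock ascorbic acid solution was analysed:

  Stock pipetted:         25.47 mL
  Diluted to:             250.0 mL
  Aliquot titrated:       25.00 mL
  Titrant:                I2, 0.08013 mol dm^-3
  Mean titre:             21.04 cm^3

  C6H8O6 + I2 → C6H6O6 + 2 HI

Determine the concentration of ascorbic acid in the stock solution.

n(I2) = 0.02104 × 0.08013 = 1.686 × 10^-3 mol
n(C6H8O6) in the aliquot = 1.686 × 10^-3 mol (1:1 ratio)
[C6H8O6]_dilute = 1.686 × 10^-3 / 0.02500 = 0.06744 mol/L
Dilution factor = 250.0 / 25.47 = 9.815
[C6H8O6]_stock = 0.06744 × 9.815 = 0.6619 mol/L

0.6619 mol/L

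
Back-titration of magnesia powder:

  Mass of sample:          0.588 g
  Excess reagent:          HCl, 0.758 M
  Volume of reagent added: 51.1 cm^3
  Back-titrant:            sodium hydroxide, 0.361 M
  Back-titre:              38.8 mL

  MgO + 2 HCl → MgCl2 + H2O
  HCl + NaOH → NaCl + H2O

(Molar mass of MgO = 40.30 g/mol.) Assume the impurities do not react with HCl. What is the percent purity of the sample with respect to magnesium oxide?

n(HCl) added = 0.0511 × 0.758 = 0.0387 mol
n(NaOH) used in back-titration = 0.0388 × 0.361 = 0.0140 mol
n(HCl) left over = 0.0140 mol (1:1 ratio)
n(HCl) consumed by analyte = 0.0387 − 0.0140 = 0.0247 mol
From the 1:2 ratio, n(MgO) = 1/2 × 0.0247 = 0.0124 mol
mass of MgO = 0.0124 × 40.30 = 0.498 g
% MgO = 0.498 / 0.588 × 100 = 84.7 %

84.7 %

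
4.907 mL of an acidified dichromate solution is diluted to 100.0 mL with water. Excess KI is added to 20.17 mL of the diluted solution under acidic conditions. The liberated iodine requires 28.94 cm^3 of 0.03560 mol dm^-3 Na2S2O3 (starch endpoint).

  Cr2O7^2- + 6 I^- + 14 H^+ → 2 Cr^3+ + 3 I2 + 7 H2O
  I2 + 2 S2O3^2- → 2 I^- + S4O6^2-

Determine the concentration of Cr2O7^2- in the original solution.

n(S2O3^2-) = 0.02894 × 0.03560 = 1.030 × 10^-3 mol
n(I2) = n(S2O3^2-)/2 = 5.151 × 10^-4 mol
From the 1:3 ratio, n(Cr2O7^2-) in the aliquot = 1/3 × 5.151 × 10^-4 = 1.717 × 10^-4 mol
[Cr2O7^2-]_dilute = 1.717 × 10^-4 / 0.02017 = 0.008513 mol/L
[Cr2O7^2-]_original = 0.008513 × 100.0/4.907 = 0.1735 mol/L

0.1735 mol/L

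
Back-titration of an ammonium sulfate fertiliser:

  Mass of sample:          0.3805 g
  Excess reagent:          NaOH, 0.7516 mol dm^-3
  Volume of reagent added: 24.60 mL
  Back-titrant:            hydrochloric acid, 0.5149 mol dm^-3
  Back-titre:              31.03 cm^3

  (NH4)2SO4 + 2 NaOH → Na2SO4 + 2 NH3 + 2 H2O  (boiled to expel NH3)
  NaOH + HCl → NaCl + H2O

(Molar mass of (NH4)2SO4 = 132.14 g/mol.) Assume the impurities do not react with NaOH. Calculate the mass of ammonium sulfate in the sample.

0.1660 g

n(NaOH) added = 0.02460 × 0.7516 = 0.01849 mol
n(HCl) used in back-titration = 0.03103 × 0.5149 = 0.01598 mol
n(NaOH) left over = 0.01598 mol (1:1 ratio)
n(NaOH) consumed by analyte = 0.01849 − 0.01598 = 2.512 × 10^-3 mol
From the 1:2 ratio, n((NH4)2SO4) = 1/2 × 2.512 × 10^-3 = 1.256 × 10^-3 mol
mass of (NH4)2SO4 = 1.256 × 10^-3 × 132.14 = 0.1660 g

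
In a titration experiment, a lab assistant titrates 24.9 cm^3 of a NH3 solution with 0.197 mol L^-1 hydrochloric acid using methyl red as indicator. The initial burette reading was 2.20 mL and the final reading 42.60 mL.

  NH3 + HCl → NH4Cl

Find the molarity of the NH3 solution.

0.320 mol/L

n(HCl) = 0.0404 L × 0.197 mol/L = 7.96 × 10^-3 mol
n(NH3) = 7.96 × 10^-3 mol (1:1 mole ratio)
[NH3] = 7.96 × 10^-3 mol / 0.0249 L = 0.320 mol/L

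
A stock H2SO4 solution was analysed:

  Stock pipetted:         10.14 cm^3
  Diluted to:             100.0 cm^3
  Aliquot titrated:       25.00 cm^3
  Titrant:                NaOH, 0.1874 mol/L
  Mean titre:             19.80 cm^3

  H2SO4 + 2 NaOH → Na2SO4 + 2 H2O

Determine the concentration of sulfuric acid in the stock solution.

0.7319 mol/L

n(NaOH) = 0.01980 × 0.1874 = 3.711 × 10^-3 mol
From the 1:2 ratio, n(H2SO4) in the aliquot = 1/2 × 3.711 × 10^-3 = 1.855 × 10^-3 mol
[H2SO4]_dilute = 1.855 × 10^-3 / 0.02500 = 0.07421 mol/L
Dilution factor = 100.0 / 10.14 = 9.862
[H2SO4]_stock = 0.07421 × 9.862 = 0.7319 mol/L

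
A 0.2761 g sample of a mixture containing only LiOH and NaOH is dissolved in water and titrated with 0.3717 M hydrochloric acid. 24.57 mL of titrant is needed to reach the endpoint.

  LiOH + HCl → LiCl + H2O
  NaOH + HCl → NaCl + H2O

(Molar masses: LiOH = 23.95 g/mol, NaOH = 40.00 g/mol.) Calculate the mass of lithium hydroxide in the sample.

0.1331 g

n(HCl) = 0.02457 × 0.3717 = 9.133 × 10^-3 mol
Let x = n(LiOH), y = n(NaOH).
Titrant: 1x + 1y = 9.133 × 10^-3;  mass: 23.95x + 40.00y = 0.2761
Solving, x = 5.558 × 10^-3 mol, y = 3.575 × 10^-3 mol
mass of LiOH = 5.558 × 10^-3 × 23.95 = 0.1331 g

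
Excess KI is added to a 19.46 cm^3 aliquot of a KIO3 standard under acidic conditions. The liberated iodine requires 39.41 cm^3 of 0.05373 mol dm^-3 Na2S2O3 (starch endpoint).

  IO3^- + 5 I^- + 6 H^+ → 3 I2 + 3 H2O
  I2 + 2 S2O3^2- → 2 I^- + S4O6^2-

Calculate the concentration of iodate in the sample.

0.01814 mol/L

n(S2O3^2-) = 0.03941 × 0.05373 = 2.117 × 10^-3 mol
n(I2) = n(S2O3^2-)/2 = 1.059 × 10^-3 mol
From the 1:3 ratio, n(IO3^-) in the aliquot = 1/3 × 1.059 × 10^-3 = 3.529 × 10^-4 mol
[IO3^-] = 3.529 × 10^-4 / 0.01946 = 0.01814 mol/L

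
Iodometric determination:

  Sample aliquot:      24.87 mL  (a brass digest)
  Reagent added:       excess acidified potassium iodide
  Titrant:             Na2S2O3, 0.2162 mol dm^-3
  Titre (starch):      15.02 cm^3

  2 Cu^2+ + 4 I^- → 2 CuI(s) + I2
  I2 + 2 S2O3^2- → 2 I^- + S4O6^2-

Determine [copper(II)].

n(S2O3^2-) = 0.01502 × 0.2162 = 3.247 × 10^-3 mol
n(I2) = n(S2O3^2-)/2 = 1.624 × 10^-3 mol
From the 2:1 ratio, n(Cu2+) in the aliquot = 2/1 × 1.624 × 10^-3 = 3.247 × 10^-3 mol
[Cu2+] = 3.247 × 10^-3 / 0.02487 = 0.1306 mol/L

0.1306 mol/L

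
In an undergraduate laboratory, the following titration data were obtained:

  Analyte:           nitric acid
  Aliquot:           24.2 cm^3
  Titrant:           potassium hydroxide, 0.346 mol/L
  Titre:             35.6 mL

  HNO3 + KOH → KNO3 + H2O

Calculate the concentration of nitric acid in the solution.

0.509 mol/L

n(KOH) = 0.0356 L × 0.346 mol/L = 0.0123 mol
n(HNO3) = 0.0123 mol (1:1 mole ratio)
[HNO3] = 0.0123 mol / 0.0242 L = 0.509 mol/L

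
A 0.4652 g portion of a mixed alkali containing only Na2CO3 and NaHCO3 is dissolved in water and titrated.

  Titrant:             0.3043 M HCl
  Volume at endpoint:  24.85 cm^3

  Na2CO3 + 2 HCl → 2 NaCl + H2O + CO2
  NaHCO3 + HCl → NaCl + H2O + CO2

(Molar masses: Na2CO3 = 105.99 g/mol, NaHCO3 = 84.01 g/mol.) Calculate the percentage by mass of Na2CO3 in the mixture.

n(HCl) = 0.02485 × 0.3043 = 7.562 × 10^-3 mol
Let x = n(Na2CO3), y = n(NaHCO3).
Titrant: 2x + 1y = 7.562 × 10^-3;  mass: 105.99x + 84.01y = 0.4652
Solving, x = 2.742 × 10^-3 mol, y = 2.078 × 10^-3 mol
mass of Na2CO3 = 2.742 × 10^-3 × 105.99 = 0.2906 g
% Na2CO3 = 0.2906 / 0.4652 × 100 = 62.47 %

62.47 %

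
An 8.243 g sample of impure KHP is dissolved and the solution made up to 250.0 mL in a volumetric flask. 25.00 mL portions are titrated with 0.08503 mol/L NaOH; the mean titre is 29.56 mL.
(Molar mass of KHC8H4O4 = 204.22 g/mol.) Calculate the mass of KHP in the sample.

5.133 g

KHC8H4O4 + NaOH → KNaC8H4O4 + H2O
n(NaOH) per titration = 0.02956 × 0.08503 = 2.513 × 10^-3 mol
n(KHC8H4O4) in each aliquot = 2.513 × 10^-3 mol (1:1 ratio)
n(KHC8H4O4) in the whole flask = 2.513 × 10^-3 × 250.0/25.00 = 0.02513 mol
mass of KHC8H4O4 = 0.02513 × 204.22 = 5.133 g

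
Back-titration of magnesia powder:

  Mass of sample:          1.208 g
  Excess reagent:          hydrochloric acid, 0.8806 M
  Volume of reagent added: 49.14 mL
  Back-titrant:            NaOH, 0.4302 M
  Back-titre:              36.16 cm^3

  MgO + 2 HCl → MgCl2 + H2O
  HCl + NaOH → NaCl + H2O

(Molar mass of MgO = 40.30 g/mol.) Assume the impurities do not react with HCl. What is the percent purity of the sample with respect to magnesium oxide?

n(HCl) added = 0.04914 × 0.8806 = 0.04327 mol
n(NaOH) used in back-titration = 0.03616 × 0.4302 = 0.01556 mol
n(HCl) left over = 0.01556 mol (1:1 ratio)
n(HCl) consumed by analyte = 0.04327 − 0.01556 = 0.02772 mol
From the 1:2 ratio, n(MgO) = 1/2 × 0.02772 = 0.01386 mol
mass of MgO = 0.01386 × 40.30 = 0.5585 g
% MgO = 0.5585 / 1.208 × 100 = 46.23 %

46.23 %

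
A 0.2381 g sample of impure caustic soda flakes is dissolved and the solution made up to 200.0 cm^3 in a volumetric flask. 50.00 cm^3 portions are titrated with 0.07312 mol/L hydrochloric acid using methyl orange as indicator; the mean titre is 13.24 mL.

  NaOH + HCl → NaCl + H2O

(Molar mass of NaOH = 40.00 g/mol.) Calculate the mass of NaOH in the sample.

0.1549 g

n(HCl) per titration = 0.01324 × 0.07312 = 9.681 × 10^-4 mol
n(NaOH) in each aliquot = 9.681 × 10^-4 mol (1:1 ratio)
n(NaOH) in the whole flask = 9.681 × 10^-4 × 200.0/50.00 = 3.872 × 10^-3 mol
mass of NaOH = 3.872 × 10^-3 × 40.00 = 0.1549 g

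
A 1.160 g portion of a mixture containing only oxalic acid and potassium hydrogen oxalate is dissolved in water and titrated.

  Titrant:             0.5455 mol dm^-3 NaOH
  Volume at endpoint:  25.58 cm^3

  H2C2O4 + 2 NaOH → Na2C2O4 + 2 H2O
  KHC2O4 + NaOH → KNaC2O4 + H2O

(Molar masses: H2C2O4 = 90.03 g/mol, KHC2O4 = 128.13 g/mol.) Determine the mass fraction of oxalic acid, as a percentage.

29.32 %

n(NaOH) = 0.02558 × 0.5455 = 0.01395 mol
Let x = n(H2C2O4), y = n(KHC2O4).
Titrant: 2x + 1y = 0.01395;  mass: 90.03x + 128.13y = 1.160
Solving, x = 3.777 × 10^-3 mol, y = 6.399 × 10^-3 mol
mass of H2C2O4 = 3.777 × 10^-3 × 90.03 = 0.3401 g
% H2C2O4 = 0.3401 / 1.160 × 100 = 29.32 %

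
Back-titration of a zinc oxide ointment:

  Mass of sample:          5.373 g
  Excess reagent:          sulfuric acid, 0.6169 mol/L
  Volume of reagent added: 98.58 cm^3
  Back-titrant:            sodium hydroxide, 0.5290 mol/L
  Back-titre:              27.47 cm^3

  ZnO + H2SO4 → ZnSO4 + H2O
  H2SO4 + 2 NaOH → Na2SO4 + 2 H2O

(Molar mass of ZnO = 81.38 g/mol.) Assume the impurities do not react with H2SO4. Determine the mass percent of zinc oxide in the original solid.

81.10 %

n(H2SO4) added = 0.09858 × 0.6169 = 0.06081 mol
n(NaOH) used in back-titration = 0.02747 × 0.5290 = 0.01453 mol
From the 1:2 ratio, n(H2SO4) left over = 1/2 × 0.01453 = 7.266 × 10^-3 mol
n(H2SO4) consumed by analyte = 0.06081 − 7.266 × 10^-3 = 0.05355 mol
n(ZnO) = 0.05355 mol (1:1 ratio)
mass of ZnO = 0.05355 × 81.38 = 4.358 g
% ZnO = 4.358 / 5.373 × 100 = 81.10 %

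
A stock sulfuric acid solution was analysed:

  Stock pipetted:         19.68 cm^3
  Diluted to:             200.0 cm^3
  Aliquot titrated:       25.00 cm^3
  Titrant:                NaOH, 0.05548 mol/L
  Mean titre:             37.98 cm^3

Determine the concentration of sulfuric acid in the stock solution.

H2SO4 + 2 NaOH → Na2SO4 + 2 H2O
n(NaOH) = 0.03798 × 0.05548 = 2.107 × 10^-3 mol
From the 1:2 ratio, n(H2SO4) in the aliquot = 1/2 × 2.107 × 10^-3 = 1.054 × 10^-3 mol
[H2SO4]_dilute = 1.054 × 10^-3 / 0.02500 = 0.04214 mol/L
Dilution factor = 200.0 / 19.68 = 10.16
[H2SO4]_stock = 0.04214 × 10.16 = 0.4283 mol/L

0.4283 mol/L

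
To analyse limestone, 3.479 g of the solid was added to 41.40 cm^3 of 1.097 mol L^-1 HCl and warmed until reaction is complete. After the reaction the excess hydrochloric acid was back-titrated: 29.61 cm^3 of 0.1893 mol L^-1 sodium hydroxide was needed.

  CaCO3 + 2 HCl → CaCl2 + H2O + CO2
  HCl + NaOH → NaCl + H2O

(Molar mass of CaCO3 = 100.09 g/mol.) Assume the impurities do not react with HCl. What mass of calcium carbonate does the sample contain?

n(HCl) added = 0.04140 × 1.097 = 0.04542 mol
n(NaOH) used in back-titration = 0.02961 × 0.1893 = 5.605 × 10^-3 mol
n(HCl) left over = 5.605 × 10^-3 mol (1:1 ratio)
n(HCl) consumed by analyte = 0.04542 − 5.605 × 10^-3 = 0.03981 mol
From the 1:2 ratio, n(CaCO3) = 1/2 × 0.03981 = 0.01991 mol
mass of CaCO3 = 0.01991 × 100.09 = 1.992 g

1.992 g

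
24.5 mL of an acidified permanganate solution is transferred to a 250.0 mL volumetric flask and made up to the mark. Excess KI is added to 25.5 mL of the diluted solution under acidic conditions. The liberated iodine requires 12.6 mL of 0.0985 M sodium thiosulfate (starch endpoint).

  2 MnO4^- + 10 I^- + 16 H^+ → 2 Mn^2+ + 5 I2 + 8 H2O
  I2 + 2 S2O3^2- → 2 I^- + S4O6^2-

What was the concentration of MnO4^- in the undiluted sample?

n(S2O3^2-) = 0.0126 × 0.0985 = 1.24 × 10^-3 mol
n(I2) = n(S2O3^2-)/2 = 6.21 × 10^-4 mol
From the 2:5 ratio, n(MnO4^-) in the aliquot = 2/5 × 6.21 × 10^-4 = 2.48 × 10^-4 mol
[MnO4^-]_dilute = 2.48 × 10^-4 / 0.0255 = 0.00973 mol/L
[MnO4^-]_original = 0.00973 × 250.0/24.5 = 0.0993 mol/L

0.0993 M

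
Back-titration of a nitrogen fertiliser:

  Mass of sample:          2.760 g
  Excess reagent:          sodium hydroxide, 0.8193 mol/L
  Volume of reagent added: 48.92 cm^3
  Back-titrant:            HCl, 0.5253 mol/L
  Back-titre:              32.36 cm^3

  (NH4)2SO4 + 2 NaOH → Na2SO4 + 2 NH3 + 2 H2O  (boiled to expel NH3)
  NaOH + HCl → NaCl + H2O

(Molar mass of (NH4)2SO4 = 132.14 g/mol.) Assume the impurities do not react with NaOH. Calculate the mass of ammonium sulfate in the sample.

1.525 g

n(NaOH) added = 0.04892 × 0.8193 = 0.04008 mol
n(HCl) used in back-titration = 0.03236 × 0.5253 = 0.01700 mol
n(NaOH) left over = 0.01700 mol (1:1 ratio)
n(NaOH) consumed by analyte = 0.04008 − 0.01700 = 0.02308 mol
From the 1:2 ratio, n((NH4)2SO4) = 1/2 × 0.02308 = 0.01154 mol
mass of (NH4)2SO4 = 0.01154 × 132.14 = 1.525 g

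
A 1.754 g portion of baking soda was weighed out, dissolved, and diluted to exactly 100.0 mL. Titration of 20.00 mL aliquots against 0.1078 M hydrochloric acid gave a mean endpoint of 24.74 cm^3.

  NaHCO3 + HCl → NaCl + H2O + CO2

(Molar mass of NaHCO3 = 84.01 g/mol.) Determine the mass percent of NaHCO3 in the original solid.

63.87 %

n(HCl) per titration = 0.02474 × 0.1078 = 2.667 × 10^-3 mol
n(NaHCO3) in each aliquot = 2.667 × 10^-3 mol (1:1 ratio)
n(NaHCO3) in the whole flask = 2.667 × 10^-3 × 100.0/20.00 = 0.01333 mol
mass of NaHCO3 = 0.01333 × 84.01 = 1.120 g
% NaHCO3 = 1.120 / 1.754 × 100 = 63.87 %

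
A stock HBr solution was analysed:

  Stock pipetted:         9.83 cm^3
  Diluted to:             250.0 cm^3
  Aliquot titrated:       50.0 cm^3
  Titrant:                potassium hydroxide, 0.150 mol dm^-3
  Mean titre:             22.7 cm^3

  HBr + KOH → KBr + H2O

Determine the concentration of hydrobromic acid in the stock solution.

1.73 mol/L

n(KOH) = 0.0227 × 0.150 = 3.40 × 10^-3 mol
n(HBr) in the aliquot = 3.40 × 10^-3 mol (1:1 ratio)
[HBr]_dilute = 3.40 × 10^-3 / 0.0500 = 0.0681 mol/L
Dilution factor = 250.0 / 9.83 = 25.43
[HBr]_stock = 0.0681 × 25.43 = 1.73 mol/L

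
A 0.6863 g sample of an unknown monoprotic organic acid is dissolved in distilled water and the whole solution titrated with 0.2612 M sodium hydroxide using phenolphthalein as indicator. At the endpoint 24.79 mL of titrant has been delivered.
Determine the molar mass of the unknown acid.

106.0 g/mol

n(NaOH) = 0.02479 L × 0.2612 mol/L = 6.475 × 10^-3 mol
n(HA) = 6.475 × 10^-3 mol (1:1 ratio)
M = m / n = 0.6863 g / 6.475 × 10^-3 mol = 106.0 g/mol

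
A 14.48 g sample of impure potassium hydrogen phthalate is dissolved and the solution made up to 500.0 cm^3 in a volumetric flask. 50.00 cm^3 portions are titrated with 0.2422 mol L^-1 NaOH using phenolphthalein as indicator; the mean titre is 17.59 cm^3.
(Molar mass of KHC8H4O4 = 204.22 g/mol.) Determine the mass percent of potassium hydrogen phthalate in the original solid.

60.09 %

KHC8H4O4 + NaOH → KNaC8H4O4 + H2O
n(NaOH) per titration = 0.01759 × 0.2422 = 4.260 × 10^-3 mol
n(KHC8H4O4) in each aliquot = 4.260 × 10^-3 mol (1:1 ratio)
n(KHC8H4O4) in the whole flask = 4.260 × 10^-3 × 500.0/50.00 = 0.04260 mol
mass of KHC8H4O4 = 0.04260 × 204.22 = 8.700 g
% KHC8H4O4 = 8.700 / 14.48 × 100 = 60.09 %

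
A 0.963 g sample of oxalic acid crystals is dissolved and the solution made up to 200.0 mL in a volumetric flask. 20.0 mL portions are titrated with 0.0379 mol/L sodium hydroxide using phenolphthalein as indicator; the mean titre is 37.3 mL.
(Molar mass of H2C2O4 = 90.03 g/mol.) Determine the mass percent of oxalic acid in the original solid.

66.1 %

H2C2O4 + 2 NaOH → Na2C2O4 + 2 H2O
n(NaOH) per titration = 0.0373 × 0.0379 = 1.41 × 10^-3 mol
From the 1:2 ratio, n(H2C2O4) in each aliquot = 1/2 × 1.41 × 10^-3 = 7.07 × 10^-4 mol
n(H2C2O4) in the whole flask = 7.07 × 10^-4 × 200.0/20.0 = 7.07 × 10^-3 mol
mass of H2C2O4 = 7.07 × 10^-3 × 90.03 = 0.636 g
% H2C2O4 = 0.636 / 0.963 × 100 = 66.1 %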